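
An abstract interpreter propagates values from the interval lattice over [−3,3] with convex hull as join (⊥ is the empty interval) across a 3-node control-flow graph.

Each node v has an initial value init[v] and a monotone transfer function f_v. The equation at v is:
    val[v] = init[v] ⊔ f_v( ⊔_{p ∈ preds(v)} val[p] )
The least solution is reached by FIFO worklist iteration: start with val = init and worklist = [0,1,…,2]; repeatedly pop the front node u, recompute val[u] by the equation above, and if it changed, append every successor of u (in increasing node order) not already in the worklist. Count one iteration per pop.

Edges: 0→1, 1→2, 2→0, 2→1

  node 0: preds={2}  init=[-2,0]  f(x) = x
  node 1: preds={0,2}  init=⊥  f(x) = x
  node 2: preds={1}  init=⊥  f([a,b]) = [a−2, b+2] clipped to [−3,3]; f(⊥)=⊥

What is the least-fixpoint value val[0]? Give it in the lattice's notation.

Iteration log — 9 steps:
  step 1. node 0  ⊔preds=⊥  new=[-2,0]  stable
  step 2. node 1  ⊔preds=[-2,0]  new=[-2,0]  old=⊥  +wl: 
  step 3. node 2  ⊔preds=[-2,0]  new=[-3,2]  old=⊥  +wl: 0,1
  step 4. node 0  ⊔preds=[-3,2]  new=[-3,2]  old=[-2,0]  +wl: 
  step 5. node 1  ⊔preds=[-3,2]  new=[-3,2]  old=[-2,0]  +wl: 2
  step 6. node 2  ⊔preds=[-3,2]  new=[-3,3]  old=[-3,2]  +wl: 0,1
  step 7. node 0  ⊔preds=[-3,3]  new=[-3,3]  old=[-3,2]  +wl: 
  step 8. node 1  ⊔preds=[-3,3]  new=[-3,3]  old=[-3,2]  +wl: 2
  step 9. node 2  ⊔preds=[-3,3]  new=[-3,3]  stable

Least fixpoint reached:
  node 0: [-3,3]
  node 1: [-3,3]
  node 2: [-3,3]

[-3,3]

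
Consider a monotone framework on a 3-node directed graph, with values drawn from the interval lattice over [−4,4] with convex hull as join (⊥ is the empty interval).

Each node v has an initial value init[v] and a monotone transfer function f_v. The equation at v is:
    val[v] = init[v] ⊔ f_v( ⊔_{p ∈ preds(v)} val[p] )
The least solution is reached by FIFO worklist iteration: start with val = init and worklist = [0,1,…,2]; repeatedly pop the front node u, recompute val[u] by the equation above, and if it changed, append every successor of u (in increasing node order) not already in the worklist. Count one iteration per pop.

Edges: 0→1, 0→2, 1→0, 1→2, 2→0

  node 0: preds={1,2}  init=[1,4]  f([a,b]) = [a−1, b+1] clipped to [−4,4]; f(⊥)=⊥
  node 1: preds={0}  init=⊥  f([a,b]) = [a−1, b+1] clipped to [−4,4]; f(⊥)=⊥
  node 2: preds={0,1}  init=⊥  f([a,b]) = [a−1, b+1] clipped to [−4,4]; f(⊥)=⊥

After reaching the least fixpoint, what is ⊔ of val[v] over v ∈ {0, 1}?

[-4,4]

Iteration log — 10 steps:
  step 1. node 0  ⊔preds=⊥  new=[1,4]  stable
  step 2. node 1  ⊔preds=[1,4]  new=[0,4]  old=⊥  +wl: 0
  step 3. node 2  ⊔preds=[0,4]  new=[-1,4]  old=⊥  +wl: 
  step 4. node 0  ⊔preds=[-1,4]  new=[-2,4]  old=[1,4]  +wl: 1,2
  step 5. node 1  ⊔preds=[-2,4]  new=[-3,4]  old=[0,4]  +wl: 0
  step 6. node 2  ⊔preds=[-3,4]  new=[-4,4]  old=[-1,4]  +wl: 
  step 7. node 0  ⊔preds=[-4,4]  new=[-4,4]  old=[-2,4]  +wl: 1,2
  step 8. node 1  ⊔preds=[-4,4]  new=[-4,4]  old=[-3,4]  +wl: 0
  step 9. node 2  ⊔preds=[-4,4]  new=[-4,4]  stable
  step 10. node 0  ⊔preds=[-4,4]  new=[-4,4]  stable

Least fixpoint reached:
  node 0: [-4,4]
  node 1: [-4,4]
  node 2: [-4,4]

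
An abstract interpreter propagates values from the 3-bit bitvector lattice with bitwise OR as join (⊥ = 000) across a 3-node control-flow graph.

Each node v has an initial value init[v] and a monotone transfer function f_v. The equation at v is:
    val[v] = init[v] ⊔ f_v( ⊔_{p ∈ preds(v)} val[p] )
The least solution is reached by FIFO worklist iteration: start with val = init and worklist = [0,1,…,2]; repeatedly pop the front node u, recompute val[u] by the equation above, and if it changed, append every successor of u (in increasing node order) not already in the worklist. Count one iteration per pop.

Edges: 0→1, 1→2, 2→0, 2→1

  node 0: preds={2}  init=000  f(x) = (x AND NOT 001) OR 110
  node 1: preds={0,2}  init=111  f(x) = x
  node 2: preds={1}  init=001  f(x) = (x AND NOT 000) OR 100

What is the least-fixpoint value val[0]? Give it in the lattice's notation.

110

Worklist (5 pops):
  #1 pop 0: in=001 → 110 (was 000); enqueue []
  #2 pop 1: in=111 → 111 (no change)
  #3 pop 2: in=111 → 111 (was 001); enqueue [0,1]
  #4 pop 0: in=111 → 110 (no change)
  #5 pop 1: in=111 → 111 (no change)

Fixpoint:
  val[0] = 110
  val[1] = 111
  val[2] = 111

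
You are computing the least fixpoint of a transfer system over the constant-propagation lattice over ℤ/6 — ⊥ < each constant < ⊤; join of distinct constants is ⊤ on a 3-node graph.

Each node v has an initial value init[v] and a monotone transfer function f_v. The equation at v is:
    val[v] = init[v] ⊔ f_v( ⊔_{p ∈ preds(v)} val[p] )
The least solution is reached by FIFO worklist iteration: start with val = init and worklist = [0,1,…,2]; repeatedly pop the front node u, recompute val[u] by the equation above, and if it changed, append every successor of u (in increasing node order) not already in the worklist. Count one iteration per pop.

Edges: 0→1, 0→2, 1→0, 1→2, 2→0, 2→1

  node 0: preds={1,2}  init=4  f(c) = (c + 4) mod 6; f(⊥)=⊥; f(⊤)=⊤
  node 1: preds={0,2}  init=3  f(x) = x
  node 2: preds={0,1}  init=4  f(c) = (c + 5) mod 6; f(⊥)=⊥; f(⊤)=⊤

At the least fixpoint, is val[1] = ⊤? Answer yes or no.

Trace (5 dequeues):
  [1] u=0 | in ⊤ | out ⊤ | prev 4 | push {}
  [2] u=1 | in ⊤ | out ⊤ | prev 3 | push {0}
  [3] u=2 | in ⊤ | out ⊤ | prev 4 | push {1}
  [4] u=0 | in ⊤ | out ⊤ | ==
  [5] u=1 | in ⊤ | out ⊤ | ==

Converged values:
  [0] ⊤
  [1] ⊤
  [2] ⊤

yes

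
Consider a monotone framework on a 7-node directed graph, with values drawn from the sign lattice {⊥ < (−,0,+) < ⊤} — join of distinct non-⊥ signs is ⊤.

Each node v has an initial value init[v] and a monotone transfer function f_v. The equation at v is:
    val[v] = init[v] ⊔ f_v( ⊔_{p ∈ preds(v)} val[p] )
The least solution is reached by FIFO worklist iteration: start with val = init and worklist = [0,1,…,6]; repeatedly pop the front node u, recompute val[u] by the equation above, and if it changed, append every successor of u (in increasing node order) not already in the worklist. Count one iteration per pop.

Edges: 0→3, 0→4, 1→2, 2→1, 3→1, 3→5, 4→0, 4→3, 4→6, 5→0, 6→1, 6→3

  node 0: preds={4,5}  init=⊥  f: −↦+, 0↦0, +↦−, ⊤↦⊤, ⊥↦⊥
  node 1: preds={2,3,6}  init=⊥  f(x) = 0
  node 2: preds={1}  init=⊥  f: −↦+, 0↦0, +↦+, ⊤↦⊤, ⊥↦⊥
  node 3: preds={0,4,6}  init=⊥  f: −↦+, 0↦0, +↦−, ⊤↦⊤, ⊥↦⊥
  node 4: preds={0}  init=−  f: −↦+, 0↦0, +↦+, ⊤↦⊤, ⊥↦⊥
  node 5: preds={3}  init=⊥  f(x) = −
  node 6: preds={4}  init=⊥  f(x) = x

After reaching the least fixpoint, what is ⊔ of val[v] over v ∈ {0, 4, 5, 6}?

⊤

Trace (11 dequeues):
  [1] u=0 | in − | out + | prev ⊥ | push {}
  [2] u=1 | in ⊥ | out 0 | prev ⊥ | push {}
  [3] u=2 | in 0 | out 0 | prev ⊥ | push {1}
  [4] u=3 | in ⊤ | out ⊤ | prev ⊥ | push {}
  [5] u=4 | in + | out ⊤ | prev − | push {0,3}
  [6] u=5 | in ⊤ | out − | prev ⊥ | push {}
  [7] u=6 | in ⊤ | out ⊤ | prev ⊥ | push {}
  [8] u=1 | in ⊤ | out 0 | ==
  [9] u=0 | in ⊤ | out ⊤ | prev + | push {4}
  [10] u=3 | in ⊤ | out ⊤ | ==
  [11] u=4 | in ⊤ | out ⊤ | ==

Converged values:
  [0] ⊤
  [1] 0
  [2] 0
  [3] ⊤
  [4] ⊤
  [5] −
  [6] ⊤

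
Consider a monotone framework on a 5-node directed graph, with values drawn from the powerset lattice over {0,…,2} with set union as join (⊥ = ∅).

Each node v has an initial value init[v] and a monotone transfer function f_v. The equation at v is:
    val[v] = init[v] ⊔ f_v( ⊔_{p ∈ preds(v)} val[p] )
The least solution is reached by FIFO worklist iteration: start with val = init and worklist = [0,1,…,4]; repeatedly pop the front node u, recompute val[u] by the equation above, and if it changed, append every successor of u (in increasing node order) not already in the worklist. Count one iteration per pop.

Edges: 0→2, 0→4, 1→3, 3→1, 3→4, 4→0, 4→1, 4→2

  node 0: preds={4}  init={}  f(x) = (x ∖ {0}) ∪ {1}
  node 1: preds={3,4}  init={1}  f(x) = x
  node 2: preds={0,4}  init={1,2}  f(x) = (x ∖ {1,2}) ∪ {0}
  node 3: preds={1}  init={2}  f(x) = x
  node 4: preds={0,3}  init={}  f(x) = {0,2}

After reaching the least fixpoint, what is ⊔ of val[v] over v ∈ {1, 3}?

{0,1,2}

Iteration log — 11 steps:
  step 1. node 0  ⊔preds={}  new={1}  old={}  +wl: 
  step 2. node 1  ⊔preds={2}  new={1,2}  old={1}  +wl: 
  step 3. node 2  ⊔preds={1}  new={0,1,2}  old={1,2}  +wl: 
  step 4. node 3  ⊔preds={1,2}  new={1,2}  old={2}  +wl: 1
  step 5. node 4  ⊔preds={1,2}  new={0,2}  old={}  +wl: 0,2
  step 6. node 1  ⊔preds={0,1,2}  new={0,1,2}  old={1,2}  +wl: 3
  step 7. node 0  ⊔preds={0,2}  new={1,2}  old={1}  +wl: 4
  step 8. node 2  ⊔preds={0,1,2}  new={0,1,2}  stable
  step 9. node 3  ⊔preds={0,1,2}  new={0,1,2}  old={1,2}  +wl: 1
  step 10. node 4  ⊔preds={0,1,2}  new={0,2}  stable
  step 11. node 1  ⊔preds={0,1,2}  new={0,1,2}  stable

Least fixpoint reached:
  node 0: {1,2}
  node 1: {0,1,2}
  node 2: {0,1,2}
  node 3: {0,1,2}
  node 4: {0,2}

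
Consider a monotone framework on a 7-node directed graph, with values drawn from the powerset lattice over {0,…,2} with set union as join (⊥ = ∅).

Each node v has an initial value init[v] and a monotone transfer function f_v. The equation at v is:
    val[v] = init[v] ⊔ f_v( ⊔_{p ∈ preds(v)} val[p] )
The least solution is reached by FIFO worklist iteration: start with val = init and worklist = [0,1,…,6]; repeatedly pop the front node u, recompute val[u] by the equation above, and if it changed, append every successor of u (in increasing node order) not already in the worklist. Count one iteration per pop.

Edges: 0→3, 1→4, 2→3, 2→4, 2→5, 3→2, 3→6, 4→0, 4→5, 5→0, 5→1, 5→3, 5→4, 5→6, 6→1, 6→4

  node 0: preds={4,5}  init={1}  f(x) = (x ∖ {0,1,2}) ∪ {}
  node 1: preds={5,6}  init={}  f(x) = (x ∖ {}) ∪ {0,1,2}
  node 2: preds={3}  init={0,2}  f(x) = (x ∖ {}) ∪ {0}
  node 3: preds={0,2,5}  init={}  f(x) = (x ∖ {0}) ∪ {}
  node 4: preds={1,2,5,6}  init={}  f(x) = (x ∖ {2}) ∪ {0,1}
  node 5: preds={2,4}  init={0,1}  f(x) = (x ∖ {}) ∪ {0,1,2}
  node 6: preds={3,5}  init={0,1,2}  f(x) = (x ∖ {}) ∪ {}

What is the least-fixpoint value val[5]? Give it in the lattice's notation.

{0,1,2}

Trace (13 dequeues):
  [1] u=0 | in {0,1} | out {1} | ==
  [2] u=1 | in {0,1,2} | out {0,1,2} | prev {} | push {}
  [3] u=2 | in {} | out {0,2} | ==
  [4] u=3 | in {0,1,2} | out {1,2} | prev {} | push {2}
  [5] u=4 | in {0,1,2} | out {0,1} | prev {} | push {0}
  [6] u=5 | in {0,1,2} | out {0,1,2} | prev {0,1} | push {1,3,4}
  [7] u=6 | in {0,1,2} | out {0,1,2} | ==
  [8] u=2 | in {1,2} | out {0,1,2} | prev {0,2} | push {5}
  [9] u=0 | in {0,1,2} | out {1} | ==
  [10] u=1 | in {0,1,2} | out {0,1,2} | ==
  [11] u=3 | in {0,1,2} | out {1,2} | ==
  [12] u=4 | in {0,1,2} | out {0,1} | ==
  [13] u=5 | in {0,1,2} | out {0,1,2} | ==

Converged values:
  [0] {1}
  [1] {0,1,2}
  [2] {0,1,2}
  [3] {1,2}
  [4] {0,1}
  [5] {0,1,2}
  [6] {0,1,2}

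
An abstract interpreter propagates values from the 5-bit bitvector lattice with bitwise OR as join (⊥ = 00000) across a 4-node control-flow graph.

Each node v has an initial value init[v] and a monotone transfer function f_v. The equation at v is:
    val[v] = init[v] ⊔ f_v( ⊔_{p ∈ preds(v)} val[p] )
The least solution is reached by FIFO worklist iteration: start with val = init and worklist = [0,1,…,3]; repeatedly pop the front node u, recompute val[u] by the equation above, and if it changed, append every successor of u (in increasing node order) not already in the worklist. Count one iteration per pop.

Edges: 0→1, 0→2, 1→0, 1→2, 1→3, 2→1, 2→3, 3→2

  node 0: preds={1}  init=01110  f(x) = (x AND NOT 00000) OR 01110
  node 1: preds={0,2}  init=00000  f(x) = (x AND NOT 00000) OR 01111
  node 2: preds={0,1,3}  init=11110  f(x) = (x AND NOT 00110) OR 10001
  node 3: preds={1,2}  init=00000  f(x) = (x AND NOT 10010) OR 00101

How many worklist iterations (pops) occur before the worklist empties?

7

Worklist (7 pops):
  #1 pop 0: in=00000 → 01110 (no change)
  #2 pop 1: in=11110 → 11111 (was 00000); enqueue [0]
  #3 pop 2: in=11111 → 11111 (was 11110); enqueue [1]
  #4 pop 3: in=11111 → 01101 (was 00000); enqueue [2]
  #5 pop 0: in=11111 → 11111 (was 01110); enqueue []
  #6 pop 1: in=11111 → 11111 (no change)
  #7 pop 2: in=11111 → 11111 (no change)

Fixpoint:
  val[0] = 11111
  val[1] = 11111
  val[2] = 11111
  val[3] = 01101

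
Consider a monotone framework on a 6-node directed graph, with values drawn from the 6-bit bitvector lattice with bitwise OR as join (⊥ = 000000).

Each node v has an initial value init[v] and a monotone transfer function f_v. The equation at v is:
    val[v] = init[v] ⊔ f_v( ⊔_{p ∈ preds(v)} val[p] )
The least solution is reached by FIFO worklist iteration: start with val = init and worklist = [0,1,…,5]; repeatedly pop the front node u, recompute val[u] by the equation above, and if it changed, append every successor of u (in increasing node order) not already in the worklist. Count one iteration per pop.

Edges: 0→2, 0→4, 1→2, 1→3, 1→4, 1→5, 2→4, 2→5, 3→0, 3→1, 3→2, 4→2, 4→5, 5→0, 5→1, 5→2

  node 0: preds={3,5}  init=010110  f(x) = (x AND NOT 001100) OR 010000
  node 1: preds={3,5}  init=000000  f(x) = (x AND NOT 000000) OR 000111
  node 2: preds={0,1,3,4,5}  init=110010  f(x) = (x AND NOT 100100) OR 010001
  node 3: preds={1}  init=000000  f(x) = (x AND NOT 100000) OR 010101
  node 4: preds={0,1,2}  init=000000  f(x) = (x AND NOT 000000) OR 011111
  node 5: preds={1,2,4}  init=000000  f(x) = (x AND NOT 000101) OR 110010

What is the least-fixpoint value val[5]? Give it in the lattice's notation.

Iteration log — 15 steps:
  step 1. node 0  ⊔preds=000000  new=010110  stable
  step 2. node 1  ⊔preds=000000  new=000111  old=000000  +wl: 
  step 3. node 2  ⊔preds=010111  new=110011  old=110010  +wl: 
  step 4. node 3  ⊔preds=000111  new=010111  old=000000  +wl: 0,1,2
  step 5. node 4  ⊔preds=110111  new=111111  old=000000  +wl: 
  step 6. node 5  ⊔preds=111111  new=111010  old=000000  +wl: 
  step 7. node 0  ⊔preds=111111  new=110111  old=010110  +wl: 4
  step 8. node 1  ⊔preds=111111  new=111111  old=000111  +wl: 3,5
  step 9. node 2  ⊔preds=111111  new=111011  old=110011  +wl: 
  step 10. node 4  ⊔preds=111111  new=111111  stable
  step 11. node 3  ⊔preds=111111  new=011111  old=010111  +wl: 0,1,2
  step 12. node 5  ⊔preds=111111  new=111010  stable
  step 13. node 0  ⊔preds=111111  new=110111  stable
  step 14. node 1  ⊔preds=111111  new=111111  stable
  step 15. node 2  ⊔preds=111111  new=111011  stable

Least fixpoint reached:
  node 0: 110111
  node 1: 111111
  node 2: 111011
  node 3: 011111
  node 4: 111111
  node 5: 111010

111010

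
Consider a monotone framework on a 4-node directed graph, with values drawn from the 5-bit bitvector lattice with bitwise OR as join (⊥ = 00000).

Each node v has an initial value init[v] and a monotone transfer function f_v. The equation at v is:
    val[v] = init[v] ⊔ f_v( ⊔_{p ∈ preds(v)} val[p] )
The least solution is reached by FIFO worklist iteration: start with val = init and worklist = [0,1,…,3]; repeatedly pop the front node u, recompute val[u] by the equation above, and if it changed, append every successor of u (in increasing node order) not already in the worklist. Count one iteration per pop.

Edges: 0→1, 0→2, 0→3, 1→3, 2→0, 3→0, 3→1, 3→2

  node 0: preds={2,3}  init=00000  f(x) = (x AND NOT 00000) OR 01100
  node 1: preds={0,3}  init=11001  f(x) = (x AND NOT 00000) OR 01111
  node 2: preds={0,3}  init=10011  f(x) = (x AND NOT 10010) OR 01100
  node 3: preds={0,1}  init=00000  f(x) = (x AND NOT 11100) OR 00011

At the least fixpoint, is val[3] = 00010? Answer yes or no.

no

Iteration log — 7 steps:
  step 1. node 0  ⊔preds=10011  new=11111  old=00000  +wl: 
  step 2. node 1  ⊔preds=11111  new=11111  old=11001  +wl: 
  step 3. node 2  ⊔preds=11111  new=11111  old=10011  +wl: 0
  step 4. node 3  ⊔preds=11111  new=00011  old=00000  +wl: 1,2
  step 5. node 0  ⊔preds=11111  new=11111  stable
  step 6. node 1  ⊔preds=11111  new=11111  stable
  step 7. node 2  ⊔preds=11111  new=11111  stable

Least fixpoint reached:
  node 0: 11111
  node 1: 11111
  node 2: 11111
  node 3: 00011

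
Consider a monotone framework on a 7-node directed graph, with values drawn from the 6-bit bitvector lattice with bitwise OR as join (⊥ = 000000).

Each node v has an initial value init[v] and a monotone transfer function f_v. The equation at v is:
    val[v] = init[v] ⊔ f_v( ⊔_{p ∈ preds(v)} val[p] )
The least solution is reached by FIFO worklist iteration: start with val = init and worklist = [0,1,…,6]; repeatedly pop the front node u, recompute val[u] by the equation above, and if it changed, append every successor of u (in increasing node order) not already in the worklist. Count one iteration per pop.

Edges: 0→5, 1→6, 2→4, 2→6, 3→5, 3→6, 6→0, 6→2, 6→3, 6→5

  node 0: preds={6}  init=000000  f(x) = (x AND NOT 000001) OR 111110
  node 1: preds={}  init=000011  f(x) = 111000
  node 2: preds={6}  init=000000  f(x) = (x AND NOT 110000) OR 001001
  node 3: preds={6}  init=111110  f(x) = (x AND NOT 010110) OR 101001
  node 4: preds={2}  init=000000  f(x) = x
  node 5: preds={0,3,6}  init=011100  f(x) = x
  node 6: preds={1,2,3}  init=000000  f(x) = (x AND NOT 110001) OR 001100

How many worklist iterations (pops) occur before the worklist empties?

13

Worklist (13 pops):
  #1 pop 0: in=000000 → 111110 (was 000000); enqueue []
  #2 pop 1: in=000000 → 111011 (was 000011); enqueue []
  #3 pop 2: in=000000 → 001001 (was 000000); enqueue []
  #4 pop 3: in=000000 → 111111 (was 111110); enqueue []
  #5 pop 4: in=001001 → 001001 (was 000000); enqueue []
  #6 pop 5: in=111111 → 111111 (was 011100); enqueue []
  #7 pop 6: in=111111 → 001110 (was 000000); enqueue [0,2,3,5]
  #8 pop 0: in=001110 → 111110 (no change)
  #9 pop 2: in=001110 → 001111 (was 001001); enqueue [4,6]
  #10 pop 3: in=001110 → 111111 (no change)
  #11 pop 5: in=111111 → 111111 (no change)
  #12 pop 4: in=001111 → 001111 (was 001001); enqueue []
  #13 pop 6: in=111111 → 001110 (no change)

Fixpoint:
  val[0] = 111110
  val[1] = 111011
  val[2] = 001111
  val[3] = 111111
  val[4] = 001111
  val[5] = 111111
  val[6] = 001110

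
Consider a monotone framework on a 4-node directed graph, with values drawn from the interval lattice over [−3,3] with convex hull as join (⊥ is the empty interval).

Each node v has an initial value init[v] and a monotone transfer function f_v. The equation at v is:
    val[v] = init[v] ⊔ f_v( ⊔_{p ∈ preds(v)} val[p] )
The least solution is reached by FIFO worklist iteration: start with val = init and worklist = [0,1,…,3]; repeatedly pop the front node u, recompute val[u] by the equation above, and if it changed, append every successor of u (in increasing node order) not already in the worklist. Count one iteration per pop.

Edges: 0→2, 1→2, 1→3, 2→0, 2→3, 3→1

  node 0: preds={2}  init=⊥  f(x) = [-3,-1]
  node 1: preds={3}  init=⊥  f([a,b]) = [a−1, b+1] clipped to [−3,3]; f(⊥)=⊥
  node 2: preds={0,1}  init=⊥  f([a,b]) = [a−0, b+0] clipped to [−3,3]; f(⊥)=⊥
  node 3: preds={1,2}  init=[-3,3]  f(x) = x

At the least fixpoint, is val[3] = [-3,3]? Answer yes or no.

yes

Iteration log — 5 steps:
  step 1. node 0  ⊔preds=⊥  new=[-3,-1]  old=⊥  +wl: 
  step 2. node 1  ⊔preds=[-3,3]  new=[-3,3]  old=⊥  +wl: 
  step 3. node 2  ⊔preds=[-3,3]  new=[-3,3]  old=⊥  +wl: 0
  step 4. node 3  ⊔preds=[-3,3]  new=[-3,3]  stable
  step 5. node 0  ⊔preds=[-3,3]  new=[-3,-1]  stable

Least fixpoint reached:
  node 0: [-3,-1]
  node 1: [-3,3]
  node 2: [-3,3]
  node 3: [-3,3]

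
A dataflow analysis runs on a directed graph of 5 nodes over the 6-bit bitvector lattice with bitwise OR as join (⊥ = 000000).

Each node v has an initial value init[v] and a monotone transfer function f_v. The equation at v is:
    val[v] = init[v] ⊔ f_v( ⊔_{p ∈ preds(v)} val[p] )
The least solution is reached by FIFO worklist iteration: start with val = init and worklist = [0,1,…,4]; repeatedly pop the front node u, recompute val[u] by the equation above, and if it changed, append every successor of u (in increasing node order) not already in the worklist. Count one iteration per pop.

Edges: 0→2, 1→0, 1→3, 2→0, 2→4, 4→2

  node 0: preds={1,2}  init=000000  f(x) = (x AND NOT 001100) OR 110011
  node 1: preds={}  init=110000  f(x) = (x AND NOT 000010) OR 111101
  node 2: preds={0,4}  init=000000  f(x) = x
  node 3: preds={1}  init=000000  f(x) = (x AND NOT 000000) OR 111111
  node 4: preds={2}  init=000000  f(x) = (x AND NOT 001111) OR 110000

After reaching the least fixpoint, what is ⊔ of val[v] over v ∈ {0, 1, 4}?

Trace (7 dequeues):
  [1] u=0 | in 110000 | out 110011 | prev 000000 | push {}
  [2] u=1 | in 000000 | out 111101 | prev 110000 | push {0}
  [3] u=2 | in 110011 | out 110011 | prev 000000 | push {}
  [4] u=3 | in 111101 | out 111111 | prev 000000 | push {}
  [5] u=4 | in 110011 | out 110000 | prev 000000 | push {2}
  [6] u=0 | in 111111 | out 110011 | ==
  [7] u=2 | in 110011 | out 110011 | ==

Converged values:
  [0] 110011
  [1] 111101
  [2] 110011
  [3] 111111
  [4] 110000

111111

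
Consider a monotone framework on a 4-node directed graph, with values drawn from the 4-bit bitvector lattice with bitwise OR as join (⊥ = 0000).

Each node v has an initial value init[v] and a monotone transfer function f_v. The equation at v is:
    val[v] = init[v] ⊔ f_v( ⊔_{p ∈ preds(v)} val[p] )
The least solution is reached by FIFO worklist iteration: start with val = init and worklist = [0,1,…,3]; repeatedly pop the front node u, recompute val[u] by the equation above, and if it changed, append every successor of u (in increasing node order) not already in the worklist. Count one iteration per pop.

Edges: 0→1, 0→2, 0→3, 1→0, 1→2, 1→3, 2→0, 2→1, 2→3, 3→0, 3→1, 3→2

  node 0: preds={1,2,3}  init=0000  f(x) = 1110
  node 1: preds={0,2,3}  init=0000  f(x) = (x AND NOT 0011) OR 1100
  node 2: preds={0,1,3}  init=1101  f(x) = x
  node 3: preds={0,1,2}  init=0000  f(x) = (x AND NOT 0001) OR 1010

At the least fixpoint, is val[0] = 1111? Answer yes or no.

no

Iteration log — 7 steps:
  step 1. node 0  ⊔preds=1101  new=1110  old=0000  +wl: 
  step 2. node 1  ⊔preds=1111  new=1100  old=0000  +wl: 0
  step 3. node 2  ⊔preds=1110  new=1111  old=1101  +wl: 1
  step 4. node 3  ⊔preds=1111  new=1110  old=0000  +wl: 2
  step 5. node 0  ⊔preds=1111  new=1110  stable
  step 6. node 1  ⊔preds=1111  new=1100  stable
  step 7. node 2  ⊔preds=1110  new=1111  stable

Least fixpoint reached:
  node 0: 1110
  node 1: 1100
  node 2: 1111
  node 3: 1110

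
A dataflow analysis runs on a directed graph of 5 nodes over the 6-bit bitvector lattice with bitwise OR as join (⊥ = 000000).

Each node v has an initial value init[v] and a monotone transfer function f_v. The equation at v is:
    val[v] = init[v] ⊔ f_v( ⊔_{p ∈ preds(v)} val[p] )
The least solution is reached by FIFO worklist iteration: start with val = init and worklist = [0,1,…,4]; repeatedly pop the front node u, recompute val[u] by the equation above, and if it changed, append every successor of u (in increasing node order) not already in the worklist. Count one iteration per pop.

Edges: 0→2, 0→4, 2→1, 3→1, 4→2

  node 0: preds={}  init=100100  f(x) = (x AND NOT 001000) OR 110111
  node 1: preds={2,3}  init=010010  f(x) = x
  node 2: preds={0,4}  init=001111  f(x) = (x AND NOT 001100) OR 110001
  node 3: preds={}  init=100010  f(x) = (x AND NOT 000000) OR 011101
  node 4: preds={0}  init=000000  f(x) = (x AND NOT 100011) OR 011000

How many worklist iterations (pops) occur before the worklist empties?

Iteration log — 7 steps:
  step 1. node 0  ⊔preds=000000  new=110111  old=100100  +wl: 
  step 2. node 1  ⊔preds=101111  new=111111  old=010010  +wl: 
  step 3. node 2  ⊔preds=110111  new=111111  old=001111  +wl: 1
  step 4. node 3  ⊔preds=000000  new=111111  old=100010  +wl: 
  step 5. node 4  ⊔preds=110111  new=011100  old=000000  +wl: 2
  step 6. node 1  ⊔preds=111111  new=111111  stable
  step 7. node 2  ⊔preds=111111  new=111111  stable

Least fixpoint reached:
  node 0: 110111
  node 1: 111111
  node 2: 111111
  node 3: 111111
  node 4: 011100

7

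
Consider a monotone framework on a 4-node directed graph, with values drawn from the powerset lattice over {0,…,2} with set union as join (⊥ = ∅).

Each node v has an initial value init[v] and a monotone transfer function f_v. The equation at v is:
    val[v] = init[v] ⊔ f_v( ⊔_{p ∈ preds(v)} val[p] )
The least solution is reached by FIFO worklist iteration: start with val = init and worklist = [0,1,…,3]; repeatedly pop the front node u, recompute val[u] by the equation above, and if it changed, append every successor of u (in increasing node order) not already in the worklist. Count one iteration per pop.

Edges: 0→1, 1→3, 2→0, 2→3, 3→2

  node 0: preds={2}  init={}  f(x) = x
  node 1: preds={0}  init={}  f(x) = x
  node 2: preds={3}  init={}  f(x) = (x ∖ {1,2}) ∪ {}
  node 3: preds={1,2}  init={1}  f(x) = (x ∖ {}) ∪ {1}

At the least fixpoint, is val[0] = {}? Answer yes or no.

Iteration log — 4 steps:
  step 1. node 0  ⊔preds={}  new={}  stable
  step 2. node 1  ⊔preds={}  new={}  stable
  step 3. node 2  ⊔preds={1}  new={}  stable
  step 4. node 3  ⊔preds={}  new={1}  stable

Least fixpoint reached:
  node 0: {}
  node 1: {}
  node 2: {}
  node 3: {1}

yes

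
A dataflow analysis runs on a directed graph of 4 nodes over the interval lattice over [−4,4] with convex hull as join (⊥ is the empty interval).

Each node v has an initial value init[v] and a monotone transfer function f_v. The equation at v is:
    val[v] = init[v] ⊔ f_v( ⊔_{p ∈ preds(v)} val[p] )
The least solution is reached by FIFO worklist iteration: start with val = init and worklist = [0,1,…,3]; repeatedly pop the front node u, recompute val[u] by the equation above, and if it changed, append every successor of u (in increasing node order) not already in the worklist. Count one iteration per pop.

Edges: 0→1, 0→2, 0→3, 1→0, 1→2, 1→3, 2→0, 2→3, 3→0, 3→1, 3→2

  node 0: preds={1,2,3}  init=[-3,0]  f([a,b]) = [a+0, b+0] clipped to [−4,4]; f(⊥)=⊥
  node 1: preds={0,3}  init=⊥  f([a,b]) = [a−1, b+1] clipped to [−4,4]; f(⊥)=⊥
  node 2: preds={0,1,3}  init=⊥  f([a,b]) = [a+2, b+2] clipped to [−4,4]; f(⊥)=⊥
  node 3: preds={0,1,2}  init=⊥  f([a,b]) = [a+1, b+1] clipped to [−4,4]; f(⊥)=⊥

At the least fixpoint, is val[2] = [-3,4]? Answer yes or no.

no

Trace (9 dequeues):
  [1] u=0 | in ⊥ | out [-3,0] | ==
  [2] u=1 | in [-3,0] | out [-4,1] | prev ⊥ | push {0}
  [3] u=2 | in [-4,1] | out [-2,3] | prev ⊥ | push {}
  [4] u=3 | in [-4,3] | out [-3,4] | prev ⊥ | push {1,2}
  [5] u=0 | in [-4,4] | out [-4,4] | prev [-3,0] | push {3}
  [6] u=1 | in [-4,4] | out [-4,4] | prev [-4,1] | push {0}
  [7] u=2 | in [-4,4] | out [-2,4] | prev [-2,3] | push {}
  [8] u=3 | in [-4,4] | out [-3,4] | ==
  [9] u=0 | in [-4,4] | out [-4,4] | ==

Converged values:
  [0] [-4,4]
  [1] [-4,4]
  [2] [-2,4]
  [3] [-3,4]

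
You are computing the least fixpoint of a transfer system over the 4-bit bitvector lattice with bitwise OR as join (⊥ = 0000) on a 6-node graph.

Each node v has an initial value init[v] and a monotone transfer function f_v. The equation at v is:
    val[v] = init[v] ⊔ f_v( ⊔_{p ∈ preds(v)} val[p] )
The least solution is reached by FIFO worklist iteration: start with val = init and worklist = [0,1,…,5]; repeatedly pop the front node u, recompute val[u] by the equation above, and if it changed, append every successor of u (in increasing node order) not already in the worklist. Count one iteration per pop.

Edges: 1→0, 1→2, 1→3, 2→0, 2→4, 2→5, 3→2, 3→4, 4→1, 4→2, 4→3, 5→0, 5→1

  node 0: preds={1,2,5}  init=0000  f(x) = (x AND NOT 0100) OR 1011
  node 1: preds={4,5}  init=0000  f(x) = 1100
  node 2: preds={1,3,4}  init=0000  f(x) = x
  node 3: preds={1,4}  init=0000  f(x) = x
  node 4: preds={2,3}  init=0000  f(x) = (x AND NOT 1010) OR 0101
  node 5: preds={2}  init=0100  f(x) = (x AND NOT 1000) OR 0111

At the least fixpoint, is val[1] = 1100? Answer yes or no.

Worklist (14 pops):
  #1 pop 0: in=0100 → 1011 (was 0000); enqueue []
  #2 pop 1: in=0100 → 1100 (was 0000); enqueue [0]
  #3 pop 2: in=1100 → 1100 (was 0000); enqueue []
  #4 pop 3: in=1100 → 1100 (was 0000); enqueue [2]
  #5 pop 4: in=1100 → 0101 (was 0000); enqueue [1,3]
  #6 pop 5: in=1100 → 0111 (was 0100); enqueue []
  #7 pop 0: in=1111 → 1011 (no change)
  #8 pop 2: in=1101 → 1101 (was 1100); enqueue [0,4,5]
  #9 pop 1: in=0111 → 1100 (no change)
  #10 pop 3: in=1101 → 1101 (was 1100); enqueue [2]
  #11 pop 0: in=1111 → 1011 (no change)
  #12 pop 4: in=1101 → 0101 (no change)
  #13 pop 5: in=1101 → 0111 (no change)
  #14 pop 2: in=1101 → 1101 (no change)

Fixpoint:
  val[0] = 1011
  val[1] = 1100
  val[2] = 1101
  val[3] = 1101
  val[4] = 0101
  val[5] = 0111

yes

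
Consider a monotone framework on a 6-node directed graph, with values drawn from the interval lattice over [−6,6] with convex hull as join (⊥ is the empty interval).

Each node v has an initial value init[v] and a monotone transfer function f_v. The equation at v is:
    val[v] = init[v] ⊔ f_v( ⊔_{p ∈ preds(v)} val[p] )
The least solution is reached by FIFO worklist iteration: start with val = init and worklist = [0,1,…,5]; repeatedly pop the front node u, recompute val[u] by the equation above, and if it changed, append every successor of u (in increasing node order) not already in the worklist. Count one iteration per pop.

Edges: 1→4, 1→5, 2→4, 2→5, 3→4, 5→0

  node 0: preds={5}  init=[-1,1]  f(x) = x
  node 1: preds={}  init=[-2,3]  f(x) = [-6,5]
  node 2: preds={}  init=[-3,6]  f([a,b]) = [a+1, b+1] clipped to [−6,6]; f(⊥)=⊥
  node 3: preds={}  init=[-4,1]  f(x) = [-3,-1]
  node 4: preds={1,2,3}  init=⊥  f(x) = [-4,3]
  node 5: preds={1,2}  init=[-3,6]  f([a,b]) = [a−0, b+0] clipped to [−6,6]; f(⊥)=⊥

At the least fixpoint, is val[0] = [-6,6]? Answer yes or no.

yes

Trace (7 dequeues):
  [1] u=0 | in [-3,6] | out [-3,6] | prev [-1,1] | push {}
  [2] u=1 | in ⊥ | out [-6,5] | prev [-2,3] | push {}
  [3] u=2 | in ⊥ | out [-3,6] | ==
  [4] u=3 | in ⊥ | out [-4,1] | ==
  [5] u=4 | in [-6,6] | out [-4,3] | prev ⊥ | push {}
  [6] u=5 | in [-6,6] | out [-6,6] | prev [-3,6] | push {0}
  [7] u=0 | in [-6,6] | out [-6,6] | prev [-3,6] | push {}

Converged values:
  [0] [-6,6]
  [1] [-6,5]
  [2] [-3,6]
  [3] [-4,1]
  [4] [-4,3]
  [5] [-6,6]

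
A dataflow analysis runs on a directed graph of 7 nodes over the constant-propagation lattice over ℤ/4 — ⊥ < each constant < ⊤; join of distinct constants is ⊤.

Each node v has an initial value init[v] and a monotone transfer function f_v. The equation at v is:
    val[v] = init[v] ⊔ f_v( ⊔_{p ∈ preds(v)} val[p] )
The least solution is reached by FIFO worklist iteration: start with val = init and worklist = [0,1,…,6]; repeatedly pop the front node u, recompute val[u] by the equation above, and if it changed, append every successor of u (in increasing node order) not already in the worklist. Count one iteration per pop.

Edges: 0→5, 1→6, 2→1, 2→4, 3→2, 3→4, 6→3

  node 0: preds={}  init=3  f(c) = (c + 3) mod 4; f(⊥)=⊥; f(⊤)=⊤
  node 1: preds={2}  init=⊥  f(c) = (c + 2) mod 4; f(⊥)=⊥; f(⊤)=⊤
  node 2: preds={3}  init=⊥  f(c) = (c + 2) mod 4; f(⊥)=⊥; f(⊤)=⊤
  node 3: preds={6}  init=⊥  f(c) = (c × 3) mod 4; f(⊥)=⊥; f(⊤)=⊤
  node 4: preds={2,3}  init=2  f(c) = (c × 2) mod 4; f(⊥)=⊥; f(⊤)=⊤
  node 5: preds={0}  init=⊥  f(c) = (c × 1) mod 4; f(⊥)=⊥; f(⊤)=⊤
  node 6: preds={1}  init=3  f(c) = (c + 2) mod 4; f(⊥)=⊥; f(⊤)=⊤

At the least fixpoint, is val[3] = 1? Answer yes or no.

yes

Worklist (11 pops):
  #1 pop 0: in=⊥ → 3 (no change)
  #2 pop 1: in=⊥ → ⊥ (no change)
  #3 pop 2: in=⊥ → ⊥ (no change)
  #4 pop 3: in=3 → 1 (was ⊥); enqueue [2]
  #5 pop 4: in=1 → 2 (no change)
  #6 pop 5: in=3 → 3 (was ⊥); enqueue []
  #7 pop 6: in=⊥ → 3 (no change)
  #8 pop 2: in=1 → 3 (was ⊥); enqueue [1,4]
  #9 pop 1: in=3 → 1 (was ⊥); enqueue [6]
  #10 pop 4: in=⊤ → ⊤ (was 2); enqueue []
  #11 pop 6: in=1 → 3 (no change)

Fixpoint:
  val[0] = 3
  val[1] = 1
  val[2] = 3
  val[3] = 1
  val[4] = ⊤
  val[5] = 3
  val[6] = 3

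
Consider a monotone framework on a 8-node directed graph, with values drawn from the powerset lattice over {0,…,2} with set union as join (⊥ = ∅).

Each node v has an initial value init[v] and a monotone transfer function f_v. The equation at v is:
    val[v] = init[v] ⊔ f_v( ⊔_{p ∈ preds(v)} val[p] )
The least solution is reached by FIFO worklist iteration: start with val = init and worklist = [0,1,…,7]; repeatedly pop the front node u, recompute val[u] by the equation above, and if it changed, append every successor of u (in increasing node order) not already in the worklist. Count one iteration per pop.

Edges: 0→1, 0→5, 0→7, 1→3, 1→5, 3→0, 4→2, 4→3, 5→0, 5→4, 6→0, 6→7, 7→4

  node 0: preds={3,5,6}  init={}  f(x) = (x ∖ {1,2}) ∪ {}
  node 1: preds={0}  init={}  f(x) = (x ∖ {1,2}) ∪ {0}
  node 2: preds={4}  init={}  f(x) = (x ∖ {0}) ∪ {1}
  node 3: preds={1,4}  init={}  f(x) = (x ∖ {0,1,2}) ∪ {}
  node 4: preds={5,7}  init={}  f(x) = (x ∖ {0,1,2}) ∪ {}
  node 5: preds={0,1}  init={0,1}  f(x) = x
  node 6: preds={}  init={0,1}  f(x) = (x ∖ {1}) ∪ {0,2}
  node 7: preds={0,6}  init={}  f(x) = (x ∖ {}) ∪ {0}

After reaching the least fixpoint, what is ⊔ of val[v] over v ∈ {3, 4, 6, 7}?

Worklist (10 pops):
  #1 pop 0: in={0,1} → {0} (was {}); enqueue []
  #2 pop 1: in={0} → {0} (was {}); enqueue []
  #3 pop 2: in={} → {1} (was {}); enqueue []
  #4 pop 3: in={0} → {} (no change)
  #5 pop 4: in={0,1} → {} (no change)
  #6 pop 5: in={0} → {0,1} (no change)
  #7 pop 6: in={} → {0,1,2} (was {0,1}); enqueue [0]
  #8 pop 7: in={0,1,2} → {0,1,2} (was {}); enqueue [4]
  #9 pop 0: in={0,1,2} → {0} (no change)
  #10 pop 4: in={0,1,2} → {} (no change)

Fixpoint:
  val[0] = {0}
  val[1] = {0}
  val[2] = {1}
  val[3] = {}
  val[4] = {}
  val[5] = {0,1}
  val[6] = {0,1,2}
  val[7] = {0,1,2}

{0,1,2}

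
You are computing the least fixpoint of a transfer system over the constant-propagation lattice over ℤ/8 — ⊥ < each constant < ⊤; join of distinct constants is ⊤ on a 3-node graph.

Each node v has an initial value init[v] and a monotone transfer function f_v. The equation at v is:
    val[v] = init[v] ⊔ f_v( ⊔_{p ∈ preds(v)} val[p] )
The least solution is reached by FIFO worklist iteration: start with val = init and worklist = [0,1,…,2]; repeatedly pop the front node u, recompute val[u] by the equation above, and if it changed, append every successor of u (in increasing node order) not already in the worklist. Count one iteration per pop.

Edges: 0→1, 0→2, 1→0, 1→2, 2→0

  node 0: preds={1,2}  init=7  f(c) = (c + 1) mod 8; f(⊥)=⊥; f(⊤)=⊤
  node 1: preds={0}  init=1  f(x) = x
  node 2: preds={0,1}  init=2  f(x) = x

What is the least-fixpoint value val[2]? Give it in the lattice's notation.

Worklist (4 pops):
  #1 pop 0: in=⊤ → ⊤ (was 7); enqueue []
  #2 pop 1: in=⊤ → ⊤ (was 1); enqueue [0]
  #3 pop 2: in=⊤ → ⊤ (was 2); enqueue []
  #4 pop 0: in=⊤ → ⊤ (no change)

Fixpoint:
  val[0] = ⊤
  val[1] = ⊤
  val[2] = ⊤

⊤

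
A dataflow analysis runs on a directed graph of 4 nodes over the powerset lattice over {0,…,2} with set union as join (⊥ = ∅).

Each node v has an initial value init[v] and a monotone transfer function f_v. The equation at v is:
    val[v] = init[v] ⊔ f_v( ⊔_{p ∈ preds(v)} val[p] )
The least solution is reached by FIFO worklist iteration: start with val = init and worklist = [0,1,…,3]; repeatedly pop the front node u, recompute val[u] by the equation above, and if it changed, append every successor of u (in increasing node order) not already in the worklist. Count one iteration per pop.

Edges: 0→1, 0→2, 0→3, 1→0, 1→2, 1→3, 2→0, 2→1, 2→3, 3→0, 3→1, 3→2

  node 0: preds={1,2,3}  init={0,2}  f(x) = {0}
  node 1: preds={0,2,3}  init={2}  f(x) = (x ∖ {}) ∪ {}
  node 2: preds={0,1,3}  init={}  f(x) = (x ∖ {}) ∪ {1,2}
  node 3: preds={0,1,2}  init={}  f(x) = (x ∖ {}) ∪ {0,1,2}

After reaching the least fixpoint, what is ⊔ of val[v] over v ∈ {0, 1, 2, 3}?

{0,1,2}

Worklist (9 pops):
  #1 pop 0: in={2} → {0,2} (no change)
  #2 pop 1: in={0,2} → {0,2} (was {2}); enqueue [0]
  #3 pop 2: in={0,2} → {0,1,2} (was {}); enqueue [1]
  #4 pop 3: in={0,1,2} → {0,1,2} (was {}); enqueue [2]
  #5 pop 0: in={0,1,2} → {0,2} (no change)
  #6 pop 1: in={0,1,2} → {0,1,2} (was {0,2}); enqueue [0,3]
  #7 pop 2: in={0,1,2} → {0,1,2} (no change)
  #8 pop 0: in={0,1,2} → {0,2} (no change)
  #9 pop 3: in={0,1,2} → {0,1,2} (no change)

Fixpoint:
  val[0] = {0,2}
  val[1] = {0,1,2}
  val[2] = {0,1,2}
  val[3] = {0,1,2}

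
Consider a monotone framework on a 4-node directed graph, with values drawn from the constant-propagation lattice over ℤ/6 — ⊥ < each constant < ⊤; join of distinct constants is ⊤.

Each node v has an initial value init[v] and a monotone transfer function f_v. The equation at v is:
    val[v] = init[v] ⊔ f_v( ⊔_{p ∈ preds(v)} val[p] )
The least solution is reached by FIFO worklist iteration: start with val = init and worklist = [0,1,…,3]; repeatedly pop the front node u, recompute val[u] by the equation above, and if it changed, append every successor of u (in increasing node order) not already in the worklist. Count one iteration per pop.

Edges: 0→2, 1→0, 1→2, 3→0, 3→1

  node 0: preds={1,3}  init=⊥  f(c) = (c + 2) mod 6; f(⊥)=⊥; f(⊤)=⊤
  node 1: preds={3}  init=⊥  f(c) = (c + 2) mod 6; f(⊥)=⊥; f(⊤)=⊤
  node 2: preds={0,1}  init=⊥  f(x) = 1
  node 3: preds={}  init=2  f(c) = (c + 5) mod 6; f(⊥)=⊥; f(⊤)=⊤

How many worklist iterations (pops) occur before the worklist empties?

6

Worklist (6 pops):
  #1 pop 0: in=2 → 4 (was ⊥); enqueue []
  #2 pop 1: in=2 → 4 (was ⊥); enqueue [0]
  #3 pop 2: in=4 → 1 (was ⊥); enqueue []
  #4 pop 3: in=⊥ → 2 (no change)
  #5 pop 0: in=⊤ → ⊤ (was 4); enqueue [2]
  #6 pop 2: in=⊤ → 1 (no change)

Fixpoint:
  val[0] = ⊤
  val[1] = 4
  val[2] = 1
  val[3] = 2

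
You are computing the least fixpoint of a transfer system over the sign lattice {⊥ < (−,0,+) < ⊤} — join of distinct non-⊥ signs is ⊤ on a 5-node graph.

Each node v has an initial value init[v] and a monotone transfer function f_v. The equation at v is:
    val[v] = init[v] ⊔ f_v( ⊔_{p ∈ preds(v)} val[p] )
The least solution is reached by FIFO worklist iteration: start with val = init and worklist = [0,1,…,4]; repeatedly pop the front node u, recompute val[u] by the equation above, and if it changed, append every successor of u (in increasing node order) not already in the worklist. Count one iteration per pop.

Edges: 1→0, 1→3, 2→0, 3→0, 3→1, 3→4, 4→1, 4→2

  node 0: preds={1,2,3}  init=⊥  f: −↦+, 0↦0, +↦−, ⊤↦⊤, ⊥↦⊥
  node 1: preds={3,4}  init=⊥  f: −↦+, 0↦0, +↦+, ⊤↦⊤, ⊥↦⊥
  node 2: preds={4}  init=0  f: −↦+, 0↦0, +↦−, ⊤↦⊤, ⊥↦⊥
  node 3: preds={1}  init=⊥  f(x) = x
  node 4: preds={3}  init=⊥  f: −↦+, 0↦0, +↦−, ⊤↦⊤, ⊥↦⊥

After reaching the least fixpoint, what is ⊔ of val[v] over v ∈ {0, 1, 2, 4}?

0

Trace (5 dequeues):
  [1] u=0 | in 0 | out 0 | prev ⊥ | push {}
  [2] u=1 | in ⊥ | out ⊥ | ==
  [3] u=2 | in ⊥ | out 0 | ==
  [4] u=3 | in ⊥ | out ⊥ | ==
  [5] u=4 | in ⊥ | out ⊥ | ==

Converged values:
  [0] 0
  [1] ⊥
  [2] 0
  [3] ⊥
  [4] ⊥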